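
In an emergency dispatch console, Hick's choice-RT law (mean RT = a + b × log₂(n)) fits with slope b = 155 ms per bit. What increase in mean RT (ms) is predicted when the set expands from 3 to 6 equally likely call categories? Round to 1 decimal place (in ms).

Only the slope matters, since a is common to both: ΔRT = b·log₂(n₂/n₁).
log₂(6) − log₂(3) = log₂(6/3) = log₂(2) = 1.
ΔRT = 155 × 1.0000 = 155.000 ms.

155.0 ms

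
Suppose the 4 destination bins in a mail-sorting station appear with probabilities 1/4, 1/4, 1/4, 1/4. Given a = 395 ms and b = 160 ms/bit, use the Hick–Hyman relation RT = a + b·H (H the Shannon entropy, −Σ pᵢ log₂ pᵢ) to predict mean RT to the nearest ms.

Each term −pᵢ log₂ pᵢ: 0.25·2 + 0.25·2 + 0.25·2 + 0.25·2; summed, H = 2.000 bits.
Mean RT = a + bH = 395 + 160·2.000 = 715.00 ms.

715 ms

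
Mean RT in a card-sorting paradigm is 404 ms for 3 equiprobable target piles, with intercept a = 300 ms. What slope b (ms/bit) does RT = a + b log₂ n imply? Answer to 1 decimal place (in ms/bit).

65.6 ms/bit

3 alternatives carry log₂ 3 = 1.5850 bits; the choice cost is 404 − 300 = 104 ms, so b = 104/1.5850 = 65.617 ms/bit.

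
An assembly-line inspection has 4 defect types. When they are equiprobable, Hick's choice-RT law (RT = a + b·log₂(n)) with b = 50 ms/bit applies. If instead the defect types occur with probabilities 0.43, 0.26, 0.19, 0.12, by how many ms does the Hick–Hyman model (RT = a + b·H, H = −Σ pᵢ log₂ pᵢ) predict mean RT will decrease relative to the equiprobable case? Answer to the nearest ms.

7 ms

The RT saving is b·ΔH. Equiprobable H₀ = log₂(4) = 2.0000 bits; with the given probabilities H = 1.8511 bits.
b·(H₀ − H) = 50 × (2.0000 − 1.8511) = 7.44 ms.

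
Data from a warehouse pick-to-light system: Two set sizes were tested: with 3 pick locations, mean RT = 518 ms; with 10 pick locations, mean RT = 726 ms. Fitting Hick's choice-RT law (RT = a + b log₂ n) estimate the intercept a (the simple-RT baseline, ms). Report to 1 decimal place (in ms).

328.2 ms

b = (RT₂ − RT₁)/(log₂ n₂ − log₂ n₁) = (726 − 518)/(3.3219 − 1.5850) = 119.749 ms/bit.
Intercept: a = 518 − 119.749·log₂(3) = 328.202 ms.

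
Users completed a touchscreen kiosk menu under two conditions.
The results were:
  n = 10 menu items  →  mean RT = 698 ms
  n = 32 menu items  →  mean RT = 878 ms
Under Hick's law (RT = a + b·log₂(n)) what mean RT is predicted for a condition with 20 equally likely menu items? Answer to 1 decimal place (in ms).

With log₂ n on the abscissa the relation is linear; from the two conditions:
  b = (878 − 698) / (log₂ 32 − log₂ 10) = 180 / (5 − 3.3219) = 107.266 ms/bit
  a = 698 − 107.266 × 3.3219 = 341.670 ms
Then RT(20) = 341.670 + 107.266 × log₂ 20 = 341.670 + 107.266 × 4.3219 ≈ 805.266 ms.

805.3 ms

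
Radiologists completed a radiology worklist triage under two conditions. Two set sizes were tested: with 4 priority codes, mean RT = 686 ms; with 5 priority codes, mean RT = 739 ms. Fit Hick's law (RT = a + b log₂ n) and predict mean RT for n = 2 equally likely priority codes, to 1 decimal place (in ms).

With log₂ n on the abscissa the relation is linear; from the two conditions:
  b = (739 − 686) / (log₂ 5 − log₂ 4) = 53 / (2.3219 − 2) = 164.633 ms/bit
  a = 686 − 164.633 × 2 = 356.734 ms
Then RT(2) = 356.734 + 164.633 × log₂ 2 = 356.734 + 164.633 × 1 ≈ 521.367 ms.

521.4 ms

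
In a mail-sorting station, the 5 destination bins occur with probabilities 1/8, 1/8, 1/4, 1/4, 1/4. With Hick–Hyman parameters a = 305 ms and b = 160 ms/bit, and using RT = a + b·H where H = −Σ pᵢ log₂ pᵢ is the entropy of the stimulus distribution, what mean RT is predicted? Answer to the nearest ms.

H = −Σ pᵢ log₂ pᵢ = 0.125·3 + 0.125·3 + 0.25·2 + 0.25·2 + 0.25·2 = 2.250 bits.
RT = 305 + 160 × 2.250 = 665.00 ms.

665 ms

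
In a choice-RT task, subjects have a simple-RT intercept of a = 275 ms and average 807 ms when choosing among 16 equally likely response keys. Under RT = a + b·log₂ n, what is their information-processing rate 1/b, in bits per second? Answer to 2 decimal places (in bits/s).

7.52 bits/s

Choice component = 807 − 275 = 532 ms over log₂(16) = 4 bits.
b = 532 / 4 = 133.000 ms/bit, so 1/b = 7.519 bits/s.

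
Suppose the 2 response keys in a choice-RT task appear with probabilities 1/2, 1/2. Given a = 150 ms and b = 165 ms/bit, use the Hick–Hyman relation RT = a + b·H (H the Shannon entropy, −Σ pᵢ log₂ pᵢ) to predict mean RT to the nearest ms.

315 ms

H = −Σ pᵢ log₂ pᵢ = 0.5·1 + 0.5·1 = 1.000 bits.
RT = 150 + 165 × 1.000 = 315.00 ms.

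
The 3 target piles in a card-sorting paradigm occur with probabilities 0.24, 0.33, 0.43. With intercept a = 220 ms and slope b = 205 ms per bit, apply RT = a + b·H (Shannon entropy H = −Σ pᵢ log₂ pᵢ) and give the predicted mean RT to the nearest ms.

Entropy contributions −pᵢ log₂ pᵢ: 0.4941, 0.5278, 0.5236; sum H = 1.5455 bits.
RT = a + bH = 220 + 205·1.5455 = 536.83 ms.

537 ms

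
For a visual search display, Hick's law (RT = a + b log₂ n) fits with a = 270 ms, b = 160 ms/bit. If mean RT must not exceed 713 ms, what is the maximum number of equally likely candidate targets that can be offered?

6

Information budget: (713 − 270)/160 = 2.7687 bits, so n ≤ 2^2.7687 = 6.815 → at most 6.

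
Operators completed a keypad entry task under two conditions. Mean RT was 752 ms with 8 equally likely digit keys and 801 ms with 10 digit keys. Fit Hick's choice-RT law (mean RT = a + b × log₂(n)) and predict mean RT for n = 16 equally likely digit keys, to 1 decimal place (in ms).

With log₂ n on the abscissa the relation is linear; from the two conditions:
  b = (801 − 752) / (log₂ 10 − log₂ 8) = 49 / (3.3219 − 3) = 152.208 ms/bit
  a = 752 − 152.208 × 3 = 295.376 ms
Then RT(16) = 295.376 + 152.208 × log₂ 16 = 295.376 + 152.208 × 4 ≈ 904.208 ms.

904.2 ms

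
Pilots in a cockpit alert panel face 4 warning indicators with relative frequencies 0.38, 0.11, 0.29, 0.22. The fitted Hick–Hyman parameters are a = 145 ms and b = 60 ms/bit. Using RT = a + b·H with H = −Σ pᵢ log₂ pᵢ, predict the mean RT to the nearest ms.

Entropy contributions −pᵢ log₂ pᵢ: 0.5305, 0.3503, 0.5179, 0.4806; sum H = 1.8792 bits.
RT = a + bH = 145 + 60·1.8792 = 257.75 ms.

258 ms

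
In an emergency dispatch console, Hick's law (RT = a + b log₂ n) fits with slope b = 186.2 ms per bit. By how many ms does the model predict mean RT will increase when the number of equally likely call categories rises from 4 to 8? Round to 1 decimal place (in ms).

186.2 ms

Only the slope matters, since a is common to both: ΔRT = b·log₂(n₂/n₁).
log₂(8) − log₂(4) = log₂(8/4) = log₂(2) = 1.
ΔRT = 186.2 × 1.0000 = 186.200 ms.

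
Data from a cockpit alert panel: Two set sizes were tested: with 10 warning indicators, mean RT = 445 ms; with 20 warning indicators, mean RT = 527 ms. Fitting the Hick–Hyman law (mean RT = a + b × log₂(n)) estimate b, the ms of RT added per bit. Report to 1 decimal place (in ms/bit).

Slope: b = (527 − 445) / (log₂ 20 − log₂ 10) = 82/1.0000 = 82.000 ms/bit.

82.0 ms/bit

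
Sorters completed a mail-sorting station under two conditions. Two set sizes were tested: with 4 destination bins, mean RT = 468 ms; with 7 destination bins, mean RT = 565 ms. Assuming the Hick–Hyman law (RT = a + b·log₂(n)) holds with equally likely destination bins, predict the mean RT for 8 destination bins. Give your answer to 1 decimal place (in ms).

588.1 ms

With log₂ n on the abscissa the relation is linear; from the two conditions:
  b = (565 − 468) / (log₂ 7 − log₂ 4) = 97 / (2.8074 − 2) = 120.145 ms/bit
  a = 468 − 120.145 × 2 = 227.709 ms
Then RT(8) = 227.709 + 120.145 × log₂ 8 = 227.709 + 120.145 × 3 ≈ 588.145 ms.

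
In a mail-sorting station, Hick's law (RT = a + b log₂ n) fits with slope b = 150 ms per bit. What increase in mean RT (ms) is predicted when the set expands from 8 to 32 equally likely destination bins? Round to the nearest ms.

The intercept a cancels: ΔRT = b·(log₂ n₂ − log₂ n₁) = b·log₂(n₂/n₁).
log₂(32) − log₂(8) = log₂(32/8) = log₂(4) = 2.
ΔRT = 150 × 2.0000 = 300.000 ms.

300 ms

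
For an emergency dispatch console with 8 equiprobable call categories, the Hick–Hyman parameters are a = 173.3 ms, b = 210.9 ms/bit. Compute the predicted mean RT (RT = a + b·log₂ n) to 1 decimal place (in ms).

log₂(8) = 3 bits, so RT = 173.3 + 210.9 × 3 ≈ 806.000 ms.

806.0 ms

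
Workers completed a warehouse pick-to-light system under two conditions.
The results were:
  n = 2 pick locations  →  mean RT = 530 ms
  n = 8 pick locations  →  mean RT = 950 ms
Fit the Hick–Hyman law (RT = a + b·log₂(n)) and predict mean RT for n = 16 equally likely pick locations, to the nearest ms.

1160 ms

RT is linear in log₂ n, so two points fix the line:
  b = (950 − 530) / (log₂ 8 − log₂ 2) = 420 / (3 − 1) = 210 ms/bit
  a = 530 − 210 × 1 = 320 ms
Then RT(16) = 320 + 210 × log₂ 16 = 320 + 210 × 4 ≈ 1160.000 ms.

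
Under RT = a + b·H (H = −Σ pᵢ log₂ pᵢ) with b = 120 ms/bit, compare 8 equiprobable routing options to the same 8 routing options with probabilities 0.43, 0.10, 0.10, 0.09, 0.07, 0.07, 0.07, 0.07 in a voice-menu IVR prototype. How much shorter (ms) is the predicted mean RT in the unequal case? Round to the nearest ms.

The RT saving is b·ΔH. Equiprobable H₀ = log₂(8) = 3.0000 bits; with the given probabilities H = 2.5748 bits.
b·(H₀ − H) = 120 × (3.0000 − 2.5748) = 51.02 ms.

51 ms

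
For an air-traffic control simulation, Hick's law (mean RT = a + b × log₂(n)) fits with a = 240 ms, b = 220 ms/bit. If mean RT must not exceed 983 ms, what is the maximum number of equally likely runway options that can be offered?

220·log₂ n ≤ 983 − 240 = 743, giving log₂ n ≤ 3.3773 and n ≤ 10.391. The largest whole number is 10.

10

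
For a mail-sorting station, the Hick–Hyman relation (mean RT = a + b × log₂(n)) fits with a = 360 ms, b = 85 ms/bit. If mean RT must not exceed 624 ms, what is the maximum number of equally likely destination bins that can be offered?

8

Information budget: (624 − 360)/85 = 3.1059 bits, so n ≤ 2^3.1059 = 8.609 → at most 8.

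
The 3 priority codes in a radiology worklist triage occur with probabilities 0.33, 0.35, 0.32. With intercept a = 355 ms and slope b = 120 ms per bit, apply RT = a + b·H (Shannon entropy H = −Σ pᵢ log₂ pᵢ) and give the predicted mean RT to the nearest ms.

545 ms

H = 0.33·log₂(1/0.33) + 0.35·log₂(1/0.35) + 0.32·log₂(1/0.32) = 1.5840 bits.
RT = 355 + 120 × 1.5840 = 545.07 ms.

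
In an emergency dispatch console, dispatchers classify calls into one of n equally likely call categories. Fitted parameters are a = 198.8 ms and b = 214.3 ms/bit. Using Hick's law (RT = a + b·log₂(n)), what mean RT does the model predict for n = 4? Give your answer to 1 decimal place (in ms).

log₂(4) = 2 bits, so RT = 198.8 + 214.3 × 2 ≈ 627.400 ms.

627.4 ms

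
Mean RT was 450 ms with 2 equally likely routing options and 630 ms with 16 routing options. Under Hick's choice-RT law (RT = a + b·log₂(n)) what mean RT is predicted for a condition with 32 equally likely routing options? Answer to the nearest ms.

690 ms

RT is linear in log₂ n, so two points fix the line:
  b = (630 − 450) / (log₂ 16 − log₂ 2) = 180 / (4 − 1) = 60 ms/bit
  a = 450 − 60 × 1 = 390 ms
Then RT(32) = 390 + 60 × log₂ 32 = 390 + 60 × 5 ≈ 690.000 ms.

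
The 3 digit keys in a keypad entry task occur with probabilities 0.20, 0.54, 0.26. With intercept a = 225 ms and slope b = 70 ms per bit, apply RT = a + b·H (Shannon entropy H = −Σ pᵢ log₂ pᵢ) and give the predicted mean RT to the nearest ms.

326 ms

H = 0.20·log₂(1/0.20) + 0.54·log₂(1/0.54) + 0.26·log₂(1/0.26) = 1.4497 bits.
RT = 225 + 70 × 1.4497 = 326.48 ms.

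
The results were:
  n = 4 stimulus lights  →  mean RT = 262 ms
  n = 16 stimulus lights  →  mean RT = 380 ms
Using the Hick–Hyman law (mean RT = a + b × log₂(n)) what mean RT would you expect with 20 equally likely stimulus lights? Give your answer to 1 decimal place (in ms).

RT is linear in log₂ n, so two points fix the line:
  b = (380 − 262) / (log₂ 16 − log₂ 4) = 118 / (4 − 2) = 59.000 ms/bit
  a = 262 − 59.000 × 2 = 144.000 ms
Then RT(20) = 144.000 + 59.000 × log₂ 20 = 144.000 + 59.000 × 4.3219 ≈ 398.994 ms.

399.0 ms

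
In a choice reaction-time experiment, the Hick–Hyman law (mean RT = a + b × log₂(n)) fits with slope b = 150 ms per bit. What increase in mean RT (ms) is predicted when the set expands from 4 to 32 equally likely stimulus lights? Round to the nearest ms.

450 ms

The intercept a cancels: ΔRT = b·(log₂ n₂ − log₂ n₁) = b·log₂(n₂/n₁).
log₂(32) − log₂(4) = log₂(32/4) = log₂(8) = 3.
ΔRT = 150 × 3.0000 = 450.000 ms.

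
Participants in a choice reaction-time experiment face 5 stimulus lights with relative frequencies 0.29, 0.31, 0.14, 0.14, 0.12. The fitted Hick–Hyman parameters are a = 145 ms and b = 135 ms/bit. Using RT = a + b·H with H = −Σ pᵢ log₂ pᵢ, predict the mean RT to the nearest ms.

442 ms

Entropy contributions −pᵢ log₂ pᵢ: 0.5179, 0.5238, 0.3971, 0.3971, 0.3671; sum H = 2.2030 bits.
RT = a + bH = 145 + 135·2.2030 = 442.40 ms.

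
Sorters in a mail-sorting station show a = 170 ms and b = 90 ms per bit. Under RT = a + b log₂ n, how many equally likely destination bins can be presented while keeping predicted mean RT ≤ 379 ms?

5

Set 170 + 90·log₂ n ≤ 379 → log₂ n ≤ (379 − 170)/90 = 2.3222.
So n ≤ 2^2.3222 = 5.001; the largest integer n is 5.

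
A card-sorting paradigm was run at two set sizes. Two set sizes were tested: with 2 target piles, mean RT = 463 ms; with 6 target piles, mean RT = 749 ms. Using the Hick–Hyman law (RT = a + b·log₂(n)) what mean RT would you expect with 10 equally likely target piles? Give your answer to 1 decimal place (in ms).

RT is linear in log₂ n, so two points fix the line:
  b = (749 − 463) / (log₂ 6 − log₂ 2) = 286 / (2.5850 − 1) = 180.446 ms/bit
  a = 463 − 180.446 × 1 = 282.554 ms
Then RT(10) = 282.554 + 180.446 × log₂ 10 = 282.554 + 180.446 × 3.3219 ≈ 881.982 ms.

882.0 ms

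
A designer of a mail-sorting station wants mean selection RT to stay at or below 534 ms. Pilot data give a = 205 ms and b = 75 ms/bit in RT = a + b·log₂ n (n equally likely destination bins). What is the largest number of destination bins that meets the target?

20

Information budget: (534 − 205)/75 = 4.3867 bits, so n ≤ 2^4.3867 = 20.918 → at most 20.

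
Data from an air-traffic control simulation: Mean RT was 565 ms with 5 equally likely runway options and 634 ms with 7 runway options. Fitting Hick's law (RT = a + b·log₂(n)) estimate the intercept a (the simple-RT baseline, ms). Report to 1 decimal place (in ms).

235.0 ms

Slope: b = (634 − 565) / (log₂ 7 − log₂ 5) = 69/0.4854 = 142.143 ms/bit.
a = RT₁ − b·log₂ n₁ = 565 − 142.143 × 2.3219 = 234.954 ms.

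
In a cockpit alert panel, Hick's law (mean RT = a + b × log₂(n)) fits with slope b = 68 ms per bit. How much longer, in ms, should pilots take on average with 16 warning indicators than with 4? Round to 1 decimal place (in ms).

The intercept a cancels: ΔRT = b·(log₂ n₂ − log₂ n₁) = b·log₂(n₂/n₁).
log₂(16) − log₂(4) = log₂(16/4) = log₂(4) = 2.
ΔRT = 68 × 2.0000 = 136.000 ms.

136.0 ms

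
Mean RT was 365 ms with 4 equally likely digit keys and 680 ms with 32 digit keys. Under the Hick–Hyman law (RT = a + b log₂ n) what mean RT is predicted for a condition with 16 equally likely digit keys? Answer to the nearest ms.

Fit slope and intercept:
  b = (680 − 365) / (log₂ 32 − log₂ 4) = 315 / (5 − 2) = 105 ms/bit
  a = 365 − 105 × 2 = 155 ms
Then RT(16) = 155 + 105 × log₂ 16 = 155 + 105 × 4 ≈ 575.000 ms.

575 ms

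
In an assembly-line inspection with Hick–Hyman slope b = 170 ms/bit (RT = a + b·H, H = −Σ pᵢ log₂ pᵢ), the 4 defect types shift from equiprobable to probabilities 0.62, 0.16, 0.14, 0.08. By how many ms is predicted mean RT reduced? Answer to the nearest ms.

Equiprobable entropy H₀ = log₂ 4 = 2.0000 bits.
Skewed entropy H = −Σ pᵢ log₂ pᵢ = 1.5392 bits.
ΔRT = b·(H₀ − H) = 170 × 0.4608 = 78.33 ms.

78 ms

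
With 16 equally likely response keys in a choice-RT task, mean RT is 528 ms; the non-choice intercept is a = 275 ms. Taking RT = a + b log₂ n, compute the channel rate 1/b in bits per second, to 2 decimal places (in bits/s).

b = (528 − 275)/log₂ 16 = 253/4 = 63.250 ms per bit = 0.06325 s/bit; the reciprocal is 15.810 bits/s.

15.81 bits/s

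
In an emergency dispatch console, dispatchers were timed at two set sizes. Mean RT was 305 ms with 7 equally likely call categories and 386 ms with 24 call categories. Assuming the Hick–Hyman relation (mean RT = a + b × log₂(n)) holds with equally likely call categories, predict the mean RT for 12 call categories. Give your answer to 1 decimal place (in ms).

Fit slope and intercept:
  b = (386 − 305) / (log₂ 24 − log₂ 7) = 81 / (4.5850 − 2.8074) = 45.567 ms/bit
  a = 305 − 45.567 × 2.8074 = 177.078 ms
Then RT(12) = 177.078 + 45.567 × log₂ 12 = 177.078 + 45.567 × 3.5850 ≈ 340.433 ms.

340.4 ms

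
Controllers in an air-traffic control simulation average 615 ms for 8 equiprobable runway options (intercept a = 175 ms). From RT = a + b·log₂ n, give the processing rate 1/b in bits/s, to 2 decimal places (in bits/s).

6.82 bits/s

Choice component = 615 − 175 = 440 ms over log₂(8) = 3 bits.
b = 440 / 3 = 146.667 ms/bit, so 1/b = 6.818 bits/s.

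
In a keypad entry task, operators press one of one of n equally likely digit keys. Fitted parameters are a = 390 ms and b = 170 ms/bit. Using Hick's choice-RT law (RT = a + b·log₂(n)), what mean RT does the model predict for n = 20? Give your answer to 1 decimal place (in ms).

log₂(20) = 4.3219 bits, so RT = 390 + 170 × 4.3219 ≈ 1124.728 ms.

1124.7 ms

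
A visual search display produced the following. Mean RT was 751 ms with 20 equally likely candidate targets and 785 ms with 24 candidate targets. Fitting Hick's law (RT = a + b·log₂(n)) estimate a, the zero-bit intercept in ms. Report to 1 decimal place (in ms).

Slope: b = (785 − 751) / (log₂ 24 − log₂ 20) = 34/0.2630 = 129.261 ms/bit.
a = RT₁ − b·log₂ n₁ = 751 − 129.261 × 4.3219 = 192.345 ms.

192.3 ms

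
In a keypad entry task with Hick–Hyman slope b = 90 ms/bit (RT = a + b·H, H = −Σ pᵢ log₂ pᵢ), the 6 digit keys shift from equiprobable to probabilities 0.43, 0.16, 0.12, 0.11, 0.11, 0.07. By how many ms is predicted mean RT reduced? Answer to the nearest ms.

The RT saving is b·ΔH. Equiprobable H₀ = log₂(6) = 2.5850 bits; with the given probabilities H = 2.2828 bits.
b·(H₀ − H) = 90 × (2.5850 − 2.2828) = 27.20 ms.

27 ms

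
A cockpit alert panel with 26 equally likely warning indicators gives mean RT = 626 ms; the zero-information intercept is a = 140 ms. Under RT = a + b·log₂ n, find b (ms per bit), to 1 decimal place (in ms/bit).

b = (626 − 140) / log₂(26) = 486 / 4.7004 = 103.395 ms/bit.

103.4 ms/bit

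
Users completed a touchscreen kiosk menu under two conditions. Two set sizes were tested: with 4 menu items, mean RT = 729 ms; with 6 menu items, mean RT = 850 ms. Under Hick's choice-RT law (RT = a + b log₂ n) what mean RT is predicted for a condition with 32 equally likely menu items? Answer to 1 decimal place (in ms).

With log₂ n on the abscissa the relation is linear; from the two conditions:
  b = (850 − 729) / (log₂ 6 − log₂ 4) = 121 / (2.5850 − 2) = 206.851 ms/bit
  a = 729 − 206.851 × 2 = 315.298 ms
Then RT(32) = 315.298 + 206.851 × log₂ 32 = 315.298 + 206.851 × 5 ≈ 1349.553 ms.

1349.6 ms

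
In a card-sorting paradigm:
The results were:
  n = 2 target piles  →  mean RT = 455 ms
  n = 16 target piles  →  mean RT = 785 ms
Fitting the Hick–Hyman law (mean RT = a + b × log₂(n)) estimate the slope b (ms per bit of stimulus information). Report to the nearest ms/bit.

110 ms/bit

The slope on a log₂ axis is (785 − 455) / (4 − 1) = 110 ms/bit.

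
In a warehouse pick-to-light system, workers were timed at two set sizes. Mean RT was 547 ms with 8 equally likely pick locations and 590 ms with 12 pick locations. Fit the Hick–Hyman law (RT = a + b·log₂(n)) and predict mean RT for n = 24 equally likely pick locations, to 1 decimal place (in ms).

663.5 ms

Fit slope and intercept:
  b = (590 − 547) / (log₂ 12 − log₂ 8) = 43 / (3.5850 − 3) = 73.509 ms/bit
  a = 547 − 73.509 × 3 = 326.473 ms
Then RT(24) = 326.473 + 73.509 × log₂ 24 = 326.473 + 73.509 × 4.5850 ≈ 663.509 ms.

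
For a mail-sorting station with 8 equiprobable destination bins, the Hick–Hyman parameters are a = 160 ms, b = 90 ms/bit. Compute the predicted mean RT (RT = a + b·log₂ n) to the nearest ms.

log₂(8) = 3 bits, so RT = 160 + 90 × 3 ≈ 430.000 ms.

430 ms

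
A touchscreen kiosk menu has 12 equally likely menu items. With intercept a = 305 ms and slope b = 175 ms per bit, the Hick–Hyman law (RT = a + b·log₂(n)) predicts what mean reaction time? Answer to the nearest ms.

932 ms

log₂(12) = 3.5850 bits, so RT = 305 + 175 × 3.5850 ≈ 932.368 ms.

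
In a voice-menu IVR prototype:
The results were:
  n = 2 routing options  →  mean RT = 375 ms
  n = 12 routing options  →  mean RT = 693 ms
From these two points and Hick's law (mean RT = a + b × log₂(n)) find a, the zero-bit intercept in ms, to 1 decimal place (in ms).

The slope on a log₂ axis is (693 − 375) / (3.5850 − 1) = 123.019 ms/bit.
a = RT₁ − b·log₂ n₁ = 375 − 123.019 × 1 = 251.981 ms.

252.0 ms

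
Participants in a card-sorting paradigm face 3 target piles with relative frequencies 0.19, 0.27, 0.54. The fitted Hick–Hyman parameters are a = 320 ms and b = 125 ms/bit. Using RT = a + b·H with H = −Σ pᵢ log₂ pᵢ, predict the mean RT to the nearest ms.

Entropy contributions −pᵢ log₂ pᵢ: 0.4552, 0.5100, 0.4800; sum H = 1.4453 bits.
RT = a + bH = 320 + 125·1.4453 = 500.66 ms.

501 ms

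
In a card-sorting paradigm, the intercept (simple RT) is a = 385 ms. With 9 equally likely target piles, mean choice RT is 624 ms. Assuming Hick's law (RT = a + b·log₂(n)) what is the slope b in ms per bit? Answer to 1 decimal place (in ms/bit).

75.4 ms/bit

b = (624 − 385) / log₂(9) = 239 / 3.1699 = 75.396 ms/bit.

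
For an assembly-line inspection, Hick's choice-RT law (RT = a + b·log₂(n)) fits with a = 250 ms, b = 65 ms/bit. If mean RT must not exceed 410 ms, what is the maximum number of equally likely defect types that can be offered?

5

65·log₂ n ≤ 410 − 250 = 160, giving log₂ n ≤ 2.4615 and n ≤ 5.508. The largest whole number is 5.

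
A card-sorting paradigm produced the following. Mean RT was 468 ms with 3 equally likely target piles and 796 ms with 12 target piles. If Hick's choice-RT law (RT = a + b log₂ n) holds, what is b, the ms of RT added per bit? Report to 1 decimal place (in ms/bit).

164.0 ms/bit

b = (RT₂ − RT₁)/(log₂ n₂ − log₂ n₁) = (796 − 468)/(3.5850 − 1.5850) = 164.000 ms/bit.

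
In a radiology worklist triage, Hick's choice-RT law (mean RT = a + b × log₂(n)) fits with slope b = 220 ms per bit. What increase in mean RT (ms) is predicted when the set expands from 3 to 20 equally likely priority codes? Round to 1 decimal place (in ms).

Only the slope matters, since a is common to both: ΔRT = b·log₂(n₂/n₁).
log₂(20) − log₂(3) = 4.3219 − 1.5850 = 2.7370.
ΔRT = 220 × 2.7370 = 602.132 ms.

602.1 ms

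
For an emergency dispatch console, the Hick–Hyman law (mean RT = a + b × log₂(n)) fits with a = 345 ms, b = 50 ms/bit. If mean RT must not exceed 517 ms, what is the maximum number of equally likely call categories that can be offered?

10

50·log₂ n ≤ 517 − 345 = 172, giving log₂ n ≤ 3.4400 and n ≤ 10.853. The largest whole number is 10.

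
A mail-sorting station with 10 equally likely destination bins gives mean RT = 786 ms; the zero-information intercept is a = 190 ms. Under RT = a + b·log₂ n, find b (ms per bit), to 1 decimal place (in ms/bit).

179.4 ms/bit

10 alternatives carry log₂ 10 = 3.3219 bits; the choice cost is 786 − 190 = 596 ms, so b = 596/3.3219 = 179.414 ms/bit.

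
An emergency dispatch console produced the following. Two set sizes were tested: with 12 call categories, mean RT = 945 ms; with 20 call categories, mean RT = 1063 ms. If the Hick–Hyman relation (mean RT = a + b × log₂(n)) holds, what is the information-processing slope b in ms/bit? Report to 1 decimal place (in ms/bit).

Slope: b = (1063 − 945) / (log₂ 20 − log₂ 12) = 118/0.7370 = 160.116 ms/bit.

160.1 ms/bit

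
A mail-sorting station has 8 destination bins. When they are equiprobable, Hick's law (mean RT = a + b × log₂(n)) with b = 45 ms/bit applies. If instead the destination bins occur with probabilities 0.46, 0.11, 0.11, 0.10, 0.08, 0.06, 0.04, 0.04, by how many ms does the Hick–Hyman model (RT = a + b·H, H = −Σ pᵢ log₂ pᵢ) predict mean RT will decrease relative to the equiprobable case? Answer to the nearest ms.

The RT saving is b·ΔH. Equiprobable H₀ = log₂(8) = 3.0000 bits; with the given probabilities H = 2.4547 bits.
b·(H₀ − H) = 45 × (3.0000 − 2.4547) = 24.54 ms.

25 ms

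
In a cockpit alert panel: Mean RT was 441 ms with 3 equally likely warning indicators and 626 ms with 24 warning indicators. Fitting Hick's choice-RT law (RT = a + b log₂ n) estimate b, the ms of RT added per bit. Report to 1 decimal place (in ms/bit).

The slope on a log₂ axis is (626 − 441) / (4.5850 − 1.5850) = 61.667 ms/bit.

61.7 ms/bit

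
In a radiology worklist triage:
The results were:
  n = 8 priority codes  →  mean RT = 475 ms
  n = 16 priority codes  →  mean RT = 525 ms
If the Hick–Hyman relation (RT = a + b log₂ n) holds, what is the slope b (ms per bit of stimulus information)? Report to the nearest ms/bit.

b = (RT₂ − RT₁)/(log₂ n₂ − log₂ n₁) = (525 − 475)/(4 − 3) = 50 ms/bit.

50 ms/bit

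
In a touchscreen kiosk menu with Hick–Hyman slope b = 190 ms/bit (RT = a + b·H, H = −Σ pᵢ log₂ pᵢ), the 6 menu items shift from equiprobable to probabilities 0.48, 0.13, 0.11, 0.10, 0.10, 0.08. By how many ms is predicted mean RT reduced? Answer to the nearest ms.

74 ms

Equiprobable entropy H₀ = log₂ 6 = 2.5850 bits.
Skewed entropy H = −Σ pᵢ log₂ pᵢ = 2.1971 bits.
ΔRT = b·(H₀ − H) = 190 × 0.3879 = 73.70 ms.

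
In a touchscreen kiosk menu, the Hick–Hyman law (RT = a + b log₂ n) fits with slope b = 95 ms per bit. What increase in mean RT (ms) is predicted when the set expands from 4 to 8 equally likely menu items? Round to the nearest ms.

The intercept a cancels: ΔRT = b·(log₂ n₂ − log₂ n₁) = b·log₂(n₂/n₁).
log₂(8) − log₂(4) = log₂(8/4) = log₂(2) = 1.
ΔRT = 95 × 1.0000 = 95.000 ms.

95 ms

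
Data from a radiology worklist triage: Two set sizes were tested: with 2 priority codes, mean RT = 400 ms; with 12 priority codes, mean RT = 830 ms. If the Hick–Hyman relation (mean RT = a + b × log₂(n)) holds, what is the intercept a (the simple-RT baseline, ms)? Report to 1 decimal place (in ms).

b = (RT₂ − RT₁)/(log₂ n₂ − log₂ n₁) = (830 − 400)/(3.5850 − 1) = 166.347 ms/bit.
a = RT₁ − b·log₂ n₁ = 400 − 166.347 × 1 = 233.653 ms.

233.7 ms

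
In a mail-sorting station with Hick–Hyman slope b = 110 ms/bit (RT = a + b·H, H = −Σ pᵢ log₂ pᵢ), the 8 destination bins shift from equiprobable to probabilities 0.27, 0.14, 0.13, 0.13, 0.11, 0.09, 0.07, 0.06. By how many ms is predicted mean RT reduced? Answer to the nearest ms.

17 ms

The RT saving is b·ΔH. Equiprobable H₀ = log₂(8) = 3.0000 bits; with the given probabilities H = 2.8474 bits.
b·(H₀ − H) = 110 × (3.0000 − 2.8474) = 16.78 ms.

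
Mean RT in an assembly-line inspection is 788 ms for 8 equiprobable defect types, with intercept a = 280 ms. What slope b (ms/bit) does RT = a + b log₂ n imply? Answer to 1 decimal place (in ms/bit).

log₂(8) = 3 bits.
b = (RT − a)/log₂ n = (788 − 280) / 3 = 169.333 ms/bit.

169.3 ms/bit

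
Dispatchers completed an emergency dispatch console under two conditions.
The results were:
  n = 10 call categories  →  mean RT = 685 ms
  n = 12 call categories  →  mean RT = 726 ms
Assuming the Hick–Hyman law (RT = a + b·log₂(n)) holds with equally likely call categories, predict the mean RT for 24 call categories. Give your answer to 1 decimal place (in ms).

881.9 ms

Solve the two-equation system in a and b:
  b = (726 − 685) / (log₂ 12 − log₂ 10) = 41 / (3.5850 − 3.3219) = 155.873 ms/bit
  a = 685 − 155.873 × 3.3219 = 167.201 ms
Then RT(24) = 167.201 + 155.873 × log₂ 24 = 167.201 + 155.873 × 4.5850 ≈ 881.873 ms.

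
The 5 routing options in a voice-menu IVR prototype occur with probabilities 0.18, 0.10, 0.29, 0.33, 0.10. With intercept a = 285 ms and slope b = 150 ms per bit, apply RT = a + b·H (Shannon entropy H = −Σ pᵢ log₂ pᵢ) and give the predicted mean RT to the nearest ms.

H = 0.18·log₂(1/0.18) + 0.10·log₂(1/0.10) + 0.29·log₂(1/0.29) + 0.33·log₂(1/0.33) + 0.10·log₂(1/0.10) = 2.1554 bits.
RT = 285 + 150 × 2.1554 = 608.31 ms.

608 ms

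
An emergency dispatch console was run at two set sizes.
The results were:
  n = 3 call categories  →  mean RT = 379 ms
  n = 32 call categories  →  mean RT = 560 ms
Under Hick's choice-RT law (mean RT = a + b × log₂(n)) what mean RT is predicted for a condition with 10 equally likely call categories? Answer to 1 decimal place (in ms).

471.1 ms

Fit slope and intercept:
  b = (560 − 379) / (log₂ 32 − log₂ 3) = 181 / (5 − 1.5850) = 53.001 ms/bit
  a = 379 − 53.001 × 1.5850 = 294.996 ms
Then RT(10) = 294.996 + 53.001 × log₂ 10 = 294.996 + 53.001 × 3.3219 ≈ 471.061 ms.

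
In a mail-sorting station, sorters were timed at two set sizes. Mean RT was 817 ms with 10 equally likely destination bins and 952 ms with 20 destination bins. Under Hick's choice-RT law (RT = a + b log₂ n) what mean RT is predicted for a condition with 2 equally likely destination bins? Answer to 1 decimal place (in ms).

503.5 ms

With log₂ n on the abscissa the relation is linear; from the two conditions:
  b = (952 − 817) / (log₂ 20 − log₂ 10) = 135 / (4.3219 − 3.3219) = 135.000 ms/bit
  a = 817 − 135.000 × 3.3219 = 368.540 ms
Then RT(2) = 368.540 + 135.000 × log₂ 2 = 368.540 + 135.000 × 1 ≈ 503.540 ms.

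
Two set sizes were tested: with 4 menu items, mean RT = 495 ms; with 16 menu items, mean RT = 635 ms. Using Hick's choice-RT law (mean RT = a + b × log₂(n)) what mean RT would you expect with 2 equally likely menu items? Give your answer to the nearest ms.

425 ms

Fit slope and intercept:
  b = (635 − 495) / (log₂ 16 − log₂ 4) = 140 / (4 − 2) = 70 ms/bit
  a = 495 − 70 × 2 = 355 ms
Then RT(2) = 355 + 70 × log₂ 2 = 355 + 70 × 1 ≈ 425.000 ms.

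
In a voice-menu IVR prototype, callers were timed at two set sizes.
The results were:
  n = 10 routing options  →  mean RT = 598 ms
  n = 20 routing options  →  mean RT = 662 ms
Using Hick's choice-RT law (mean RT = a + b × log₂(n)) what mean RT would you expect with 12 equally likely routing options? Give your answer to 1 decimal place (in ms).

614.8 ms

Fit slope and intercept:
  b = (662 − 598) / (log₂ 20 − log₂ 10) = 64 / (4.3219 − 3.3219) = 64.000 ms/bit
  a = 598 − 64.000 × 3.3219 = 385.397 ms
Then RT(12) = 385.397 + 64.000 × log₂ 12 = 385.397 + 64.000 × 3.5850 ≈ 614.834 ms.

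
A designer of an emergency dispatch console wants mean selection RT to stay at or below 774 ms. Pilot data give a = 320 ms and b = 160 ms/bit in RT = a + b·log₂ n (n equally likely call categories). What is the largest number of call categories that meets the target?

7

Information budget: (774 − 320)/160 = 2.8375 bits, so n ≤ 2^2.8375 = 7.148 → at most 7.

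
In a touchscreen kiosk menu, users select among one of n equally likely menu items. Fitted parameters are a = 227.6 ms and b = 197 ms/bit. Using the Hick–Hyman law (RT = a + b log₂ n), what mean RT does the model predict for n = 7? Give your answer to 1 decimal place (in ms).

780.6 ms

log₂(7) = 2.8074 bits, so RT = 227.6 + 197 × 2.8074 ≈ 780.649 ms.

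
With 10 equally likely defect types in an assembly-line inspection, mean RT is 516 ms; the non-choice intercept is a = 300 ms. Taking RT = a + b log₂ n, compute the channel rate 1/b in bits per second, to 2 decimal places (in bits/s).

Choice component = 516 − 300 = 216 ms over log₂(10) = 3.3219 bits.
b = 216 / 3.3219 = 65.022 ms/bit, so 1/b = 15.379 bits/s.

15.38 bits/s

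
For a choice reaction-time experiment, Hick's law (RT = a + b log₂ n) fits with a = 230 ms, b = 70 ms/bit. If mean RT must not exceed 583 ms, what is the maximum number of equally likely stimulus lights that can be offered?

Set 230 + 70·log₂ n ≤ 583 → log₂ n ≤ (583 − 230)/70 = 5.0429.
So n ≤ 2^5.0429 = 32.965; the largest integer n is 32.

32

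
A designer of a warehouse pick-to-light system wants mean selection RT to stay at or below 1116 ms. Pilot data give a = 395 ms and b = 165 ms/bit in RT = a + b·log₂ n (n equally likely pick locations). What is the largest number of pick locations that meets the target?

Information budget: (1116 − 395)/165 = 4.3697 bits, so n ≤ 2^4.3697 = 20.673 → at most 20.

20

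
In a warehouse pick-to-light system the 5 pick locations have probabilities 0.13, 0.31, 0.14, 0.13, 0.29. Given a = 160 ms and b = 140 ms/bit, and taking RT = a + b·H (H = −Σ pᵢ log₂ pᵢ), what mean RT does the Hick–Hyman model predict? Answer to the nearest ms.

469 ms

H = 0.13·log₂(1/0.13) + 0.31·log₂(1/0.31) + 0.14·log₂(1/0.14) + 0.13·log₂(1/0.13) + 0.29·log₂(1/0.29) = 2.2041 bits.
RT = 160 + 140 × 2.2041 = 468.57 ms.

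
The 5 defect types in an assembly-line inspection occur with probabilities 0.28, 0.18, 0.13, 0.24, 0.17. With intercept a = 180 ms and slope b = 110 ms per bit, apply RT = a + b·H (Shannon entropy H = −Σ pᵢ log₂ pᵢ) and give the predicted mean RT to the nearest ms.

Entropy contributions −pᵢ log₂ pᵢ: 0.5142, 0.4453, 0.3826, 0.4941, 0.4346; sum H = 2.2709 bits.
RT = a + bH = 180 + 110·2.2709 = 429.80 ms.

430 ms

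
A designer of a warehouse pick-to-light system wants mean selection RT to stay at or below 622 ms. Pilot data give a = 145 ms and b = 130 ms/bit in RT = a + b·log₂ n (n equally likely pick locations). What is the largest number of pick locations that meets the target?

12

Set 145 + 130·log₂ n ≤ 622 → log₂ n ≤ (622 − 145)/130 = 3.6692.
So n ≤ 2^3.6692 = 12.722; the largest integer n is 12.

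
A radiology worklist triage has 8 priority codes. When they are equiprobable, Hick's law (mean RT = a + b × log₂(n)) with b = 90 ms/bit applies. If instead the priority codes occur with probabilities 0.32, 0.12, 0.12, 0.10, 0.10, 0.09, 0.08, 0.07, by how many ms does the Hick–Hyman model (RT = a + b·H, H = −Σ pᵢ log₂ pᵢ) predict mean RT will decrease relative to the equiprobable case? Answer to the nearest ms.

18 ms

The RT saving is b·ΔH. Equiprobable H₀ = log₂(8) = 3.0000 bits; with the given probabilities H = 2.7973 bits.
b·(H₀ − H) = 90 × (3.0000 − 2.7973) = 18.25 ms.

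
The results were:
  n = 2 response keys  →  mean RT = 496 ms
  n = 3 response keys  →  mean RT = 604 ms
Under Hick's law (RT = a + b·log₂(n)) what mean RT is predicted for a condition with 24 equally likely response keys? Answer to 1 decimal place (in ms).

With log₂ n on the abscissa the relation is linear; from the two conditions:
  b = (604 − 496) / (log₂ 3 − log₂ 2) = 108 / (1.5850 − 1) = 184.627 ms/bit
  a = 496 − 184.627 × 1 = 311.373 ms
Then RT(24) = 311.373 + 184.627 × log₂ 24 = 311.373 + 184.627 × 4.5850 ≈ 1157.882 ms.

1157.9 ms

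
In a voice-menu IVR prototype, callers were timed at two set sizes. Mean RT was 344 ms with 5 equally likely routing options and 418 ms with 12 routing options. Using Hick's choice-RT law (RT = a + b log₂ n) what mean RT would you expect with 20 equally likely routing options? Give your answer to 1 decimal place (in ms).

461.2 ms

RT is linear in log₂ n, so two points fix the line:
  b = (418 − 344) / (log₂ 12 − log₂ 5) = 74 / (3.5850 − 2.3219) = 58.589 ms/bit
  a = 344 − 58.589 × 2.3219 = 207.960 ms
Then RT(20) = 207.960 + 58.589 × log₂ 20 = 207.960 + 58.589 × 4.3219 ≈ 461.178 ms.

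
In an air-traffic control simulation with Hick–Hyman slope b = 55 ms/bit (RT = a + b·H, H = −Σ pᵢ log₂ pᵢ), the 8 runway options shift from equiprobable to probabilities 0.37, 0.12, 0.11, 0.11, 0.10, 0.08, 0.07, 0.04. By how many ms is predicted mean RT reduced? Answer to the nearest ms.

Equiprobable entropy H₀ = log₂ 8 = 3.0000 bits.
Skewed entropy H = −Σ pᵢ log₂ pᵢ = 2.6764 bits.
ΔRT = b·(H₀ − H) = 55 × 0.3236 = 17.80 ms.

18 ms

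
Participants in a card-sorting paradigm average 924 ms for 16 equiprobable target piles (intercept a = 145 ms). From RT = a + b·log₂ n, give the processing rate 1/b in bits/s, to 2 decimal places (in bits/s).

5.13 bits/s

Choice component = 924 − 145 = 779 ms over log₂(16) = 4 bits.
b = 779 / 4 = 194.750 ms/bit, so 1/b = 5.135 bits/s.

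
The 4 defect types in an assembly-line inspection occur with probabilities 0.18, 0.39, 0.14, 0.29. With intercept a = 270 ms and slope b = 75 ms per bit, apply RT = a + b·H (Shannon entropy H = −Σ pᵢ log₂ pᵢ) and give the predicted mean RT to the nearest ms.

H = 0.18·log₂(1/0.18) + 0.39·log₂(1/0.39) + 0.14·log₂(1/0.14) + 0.29·log₂(1/0.29) = 1.8901 bits.
RT = 270 + 75 × 1.8901 = 411.76 ms.

412 ms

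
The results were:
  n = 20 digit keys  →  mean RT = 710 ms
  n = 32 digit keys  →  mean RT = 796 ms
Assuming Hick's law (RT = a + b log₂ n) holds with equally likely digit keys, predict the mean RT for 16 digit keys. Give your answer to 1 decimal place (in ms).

669.2 ms

With log₂ n on the abscissa the relation is linear; from the two conditions:
  b = (796 − 710) / (log₂ 32 − log₂ 20) = 86 / (5 − 4.3219) = 126.830 ms/bit
  a = 710 − 126.830 × 4.3219 = 161.849 ms
Then RT(16) = 161.849 + 126.830 × log₂ 16 = 161.849 + 126.830 × 4 ≈ 669.170 ms.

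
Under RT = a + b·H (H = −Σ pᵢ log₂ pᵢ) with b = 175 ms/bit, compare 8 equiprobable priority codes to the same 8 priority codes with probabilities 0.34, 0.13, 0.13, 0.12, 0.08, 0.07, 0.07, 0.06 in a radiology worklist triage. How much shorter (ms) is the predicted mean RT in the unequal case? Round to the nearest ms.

47 ms

Equiprobable entropy H₀ = log₂ 8 = 3.0000 bits.
Skewed entropy H = −Σ pᵢ log₂ pᵢ = 2.7337 bits.
ΔRT = b·(H₀ − H) = 175 × 0.2663 = 46.61 ms.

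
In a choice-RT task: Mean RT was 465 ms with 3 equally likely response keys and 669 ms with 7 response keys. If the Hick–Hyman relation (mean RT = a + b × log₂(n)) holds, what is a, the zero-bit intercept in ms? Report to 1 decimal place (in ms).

The slope on a log₂ axis is (669 − 465) / (2.8074 − 1.5850) = 166.886 ms/bit.
Intercept: a = 465 − 166.886·log₂(3) = 200.492 ms.

200.5 ms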